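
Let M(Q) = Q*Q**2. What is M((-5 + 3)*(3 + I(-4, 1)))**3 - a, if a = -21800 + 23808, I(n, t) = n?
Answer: -1496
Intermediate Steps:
M(Q) = Q**3
a = 2008
M((-5 + 3)*(3 + I(-4, 1)))**3 - a = (((-5 + 3)*(3 - 4))**3)**3 - 1*2008 = ((-2*(-1))**3)**3 - 2008 = (2**3)**3 - 2008 = 8**3 - 2008 = 512 - 2008 = -1496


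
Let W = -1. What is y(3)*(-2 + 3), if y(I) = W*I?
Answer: -3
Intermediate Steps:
y(I) = -I
y(3)*(-2 + 3) = (-1*3)*(-2 + 3) = -3*1 = -3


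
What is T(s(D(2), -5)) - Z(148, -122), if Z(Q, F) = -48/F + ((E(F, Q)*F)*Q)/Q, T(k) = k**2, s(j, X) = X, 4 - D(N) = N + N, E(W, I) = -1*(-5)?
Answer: 38711/61 ≈ 634.61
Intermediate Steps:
E(W, I) = 5
D(N) = 4 - 2*N (D(N) = 4 - (N + N) = 4 - 2*N)
Z(Q, F) = -48/F + 5*F (Z(Q, F) = -48/F + ((5*F)*Q)/Q = -48/F + (5*F*Q)/Q = -48/F + 5*F)
T(s(D(2), -5)) - Z(148, -122) = (-5)**2 - (-48/(-122) + 5*(-122)) = 25 - (-48*(-1/122) - 610) = 25 - (24/61 - 610) = 25 - 1*(-37186/61) = 25 + 37186/61 = 38711/61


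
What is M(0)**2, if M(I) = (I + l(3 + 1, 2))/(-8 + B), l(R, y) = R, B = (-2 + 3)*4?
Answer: 1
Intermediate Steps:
B = 4 (B = 1*4 = 4)
M(I) = -1 - I/4 (M(I) = (I + (3 + 1))/(-8 + 4) = (I + 4)/(-4) = (4 + I)*(-1/4) = -1 - I/4)
M(0)**2 = (-1 - 1/4*0)**2 = (-1 + 0)**2 = (-1)**2 = 1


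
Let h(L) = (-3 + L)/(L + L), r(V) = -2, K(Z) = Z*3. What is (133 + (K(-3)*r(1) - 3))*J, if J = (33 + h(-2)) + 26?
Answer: 8917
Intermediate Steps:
K(Z) = 3*Z
h(L) = (-3 + L)/(2*L) (h(L) = (-3 + L)/((2*L)) = (-3 + L)*(1/(2*L)) = (-3 + L)/(2*L))
J = 241/4 (J = (33 + (½)*(-3 - 2)/(-2)) + 26 = (33 + (½)*(-½)*(-5)) + 26 = (33 + 5/4) + 26 = 137/4 + 26 = 241/4 ≈ 60.250)
(133 + (K(-3)*r(1) - 3))*J = (133 + ((3*(-3))*(-2) - 3))*(241/4) = (133 + (-9*(-2) - 3))*(241/4) = (133 + (18 - 3))*(241/4) = (133 + 15)*(241/4) = 148*(241/4) = 8917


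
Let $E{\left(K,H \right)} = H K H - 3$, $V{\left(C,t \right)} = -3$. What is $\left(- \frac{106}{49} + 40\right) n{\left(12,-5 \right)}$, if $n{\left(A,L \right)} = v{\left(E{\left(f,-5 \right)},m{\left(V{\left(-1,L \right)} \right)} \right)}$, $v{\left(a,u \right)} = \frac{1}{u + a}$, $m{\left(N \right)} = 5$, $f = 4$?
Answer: $\frac{309}{833} \approx 0.37095$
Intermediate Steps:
$E{\left(K,H \right)} = -3 + K H^{2}$ ($E{\left(K,H \right)} = K H^{2} - 3 = -3 + K H^{2}$)
$v{\left(a,u \right)} = \frac{1}{a + u}$
$n{\left(A,L \right)} = \frac{1}{102}$ ($n{\left(A,L \right)} = \frac{1}{\left(-3 + 4 \left(-5\right)^{2}\right) + 5} = \frac{1}{\left(-3 + 4 \cdot 25\right) + 5} = \frac{1}{\left(-3 + 100\right) + 5} = \frac{1}{97 + 5} = \frac{1}{102}$)
$\left(- \frac{106}{49} + 40\right) n{\left(12,-5 \right)} = \left(- \frac{106}{49} + 40\right) \frac{1}{102} = \frac{1854}{49} \cdot \frac{1}{102} = \frac{309}{833}$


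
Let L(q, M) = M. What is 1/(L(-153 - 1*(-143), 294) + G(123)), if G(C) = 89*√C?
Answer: -98/295949 + 89*√123/887847 ≈ 0.00078060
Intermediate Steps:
1/(L(-153 - 1*(-143), 294) + G(123)) = 1/(294 + 89*√123)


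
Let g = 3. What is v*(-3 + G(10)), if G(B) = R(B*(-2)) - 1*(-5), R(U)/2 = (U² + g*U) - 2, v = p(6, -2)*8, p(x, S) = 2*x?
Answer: 65088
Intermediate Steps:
v = 96 (v = (2*6)*8 = 12*8 = 96)
R(U) = -4 + 2*U² + 6*U (R(U) = 2*((U² + 3*U) - 2) = 2*(-2 + U² + 3*U) = -4 + 2*U² + 6*U)
G(B) = 1 - 12*B + 8*B² (G(B) = (-4 + 2*(B*(-2))² + 6*(B*(-2))) - 1*(-5) = (-4 + 2*(-2*B)² + 6*(-2*B)) + 5 = (-4 + 2*(4*B²) - 12*B) + 5 = (-4 + 8*B² - 12*B) + 5 = (-4 - 12*B + 8*B²) + 5 = 1 - 12*B + 8*B²)
v*(-3 + G(10)) = 96*(-3 + (1 - 12*10 + 8*10²)) = 96*(-3 + (1 - 120 + 8*100)) = 96*(-3 + (1 - 120 + 800)) = 96*(-3 + 681) = 96*678 = 65088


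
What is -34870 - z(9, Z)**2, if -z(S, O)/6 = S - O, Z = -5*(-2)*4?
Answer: -69466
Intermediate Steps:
Z = 40 (Z = 10*4 = 40)
z(S, O) = -6*S + 6*O (z(S, O) = -6*(S - O) = -6*S + 6*O)
-34870 - z(9, Z)**2 = -34870 - (-6*9 + 6*40)**2 = -34870 - (-54 + 240)**2 = -34870 - 1*186**2 = -34870 - 1*34596 = -34870 - 34596 = -69466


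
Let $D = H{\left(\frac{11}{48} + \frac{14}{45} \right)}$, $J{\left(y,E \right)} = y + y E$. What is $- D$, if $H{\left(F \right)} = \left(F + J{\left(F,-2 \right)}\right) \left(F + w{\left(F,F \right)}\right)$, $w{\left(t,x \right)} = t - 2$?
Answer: $0$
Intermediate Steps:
$J{\left(y,E \right)} = y + E y$
$w{\left(t,x \right)} = -2 + t$
$H{\left(F \right)} = 0$ ($H{\left(F \right)} = \left(F + F \left(1 - 2\right)\right) \left(F + \left(-2 + F\right)\right) = \left(F + F \left(-1\right)\right) \left(-2 + 2 F\right) = \left(F - F\right) \left(-2 + 2 F\right) = 0 \left(-2 + 2 F\right) = 0$)
$D = 0$
$- D = \left(-1\right) 0 = 0$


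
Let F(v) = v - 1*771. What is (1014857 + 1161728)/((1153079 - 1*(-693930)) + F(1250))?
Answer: 2176585/1847488 ≈ 1.1781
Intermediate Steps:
F(v) = -771 + v (F(v) = v - 771 = -771 + v)
(1014857 + 1161728)/((1153079 - 1*(-693930)) + F(1250)) = (1014857 + 1161728)/((1153079 - 1*(-693930)) + (-771 + 1250)) = 2176585/((1153079 + 693930) + 479) = 2176585/(1847009 + 479) = 2176585/1847488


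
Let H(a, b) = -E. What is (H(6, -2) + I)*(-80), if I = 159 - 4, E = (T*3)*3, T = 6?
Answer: -8080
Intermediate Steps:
E = 54 (E = (6*3)*3 = 18*3 = 54)
I = 155
H(a, b) = -54 (H(a, b) = -1*54 = -54)
(H(6, -2) + I)*(-80) = (-54 + 155)*(-80) = 101*(-80) = -8080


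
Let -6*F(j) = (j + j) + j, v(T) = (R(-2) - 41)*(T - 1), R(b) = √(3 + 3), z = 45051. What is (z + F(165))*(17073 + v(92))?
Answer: 599969727 + 8184267*√6/2 ≈ 6.0999e+8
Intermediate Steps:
R(b) = √6
v(T) = (-1 + T)*(-41 + √6) (v(T) = (√6 - 41)*(T - 1) = (-41 + √6)*(-1 + T) = (-1 + T)*(-41 + √6))
F(j) = -j/2 (F(j) = -((j + j) + j)/6 = -(2*j + j)/6 = -j/2)
(z + F(165))*(17073 + v(92)) = (45051 - ½*165)*(17073 + (41 - √6 - 41*92 + 92*√6)) = (45051 - 165/2)*(17073 + (41 - √6 - 3772 + 92*√6)) = 89937*(17073 + (-3731 + 91*√6))/2 = 89937*(13342 + 91*√6)/2 = 599969727 + 8184267*√6/2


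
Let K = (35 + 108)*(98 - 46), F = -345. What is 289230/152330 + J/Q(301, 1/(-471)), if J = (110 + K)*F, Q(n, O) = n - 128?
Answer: -39652131531/2635309 ≈ -15046.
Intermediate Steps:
Q(n, O) = -128 + n
K = 7436 (K = 143*52 = 7436)
J = -2603370 (J = (110 + 7436)*(-345) = 7546*(-345) = -2603370)
289230/152330 + J/Q(301, 1/(-471)) = 289230/152330 - 2603370/(-128 + 301) = 289230*(1/152330) - 2603370/173 = 28923/15233 - 2603370*1/173 = 28923/15233 - 2603370/173 = -39652131531/2635309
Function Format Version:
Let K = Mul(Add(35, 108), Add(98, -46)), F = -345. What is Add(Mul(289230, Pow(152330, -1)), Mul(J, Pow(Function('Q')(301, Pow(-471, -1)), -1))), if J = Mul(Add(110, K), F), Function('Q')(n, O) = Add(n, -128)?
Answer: Rational(-39652131531, 2635309) ≈ -15046.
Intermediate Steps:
Function('Q')(n, O) = Add(-128, n)
K = 7436 (K = Mul(143, 52) = 7436)
J = -2603370 (J = Mul(Add(110, 7436), -345) = Mul(7546, -345) = -2603370)
Add(Mul(289230, Pow(152330, -1)), Mul(J, Pow(Function('Q')(301, Pow(-471, -1)), -1))) = Add(Mul(289230, Pow(152330, -1)), Mul(-2603370, Pow(Add(-128, 301), -1))) = Add(Mul(289230, Rational(1, 152330)), Mul(-2603370, Pow(173, -1))) = Add(Rational(28923, 15233), Mul(-2603370, Rational(1, 173))) = Add(Rational(28923, 15233), Rational(-2603370, 173)) = Rational(-39652131531, 2635309)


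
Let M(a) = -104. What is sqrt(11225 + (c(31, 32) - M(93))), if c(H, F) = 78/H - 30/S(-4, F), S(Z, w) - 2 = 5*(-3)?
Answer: sqrt(1840714993)/403 ≈ 106.46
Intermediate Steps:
S(Z, w) = -13 (S(Z, w) = 2 + 5*(-3) = 2 - 15 = -13)
c(H, F) = 30/13 + 78/H (c(H, F) = 78/H - 30/(-13) = 78/H - 30*(-1/13) = 78/H + 30/13 = 30/13 + 78/H)
sqrt(11225 + (c(31, 32) - M(93))) = sqrt(11225 + ((30/13 + 78/31) - 1*(-104))) = sqrt(11225 + ((30/13 + 78*(1/31)) + 104)) = sqrt(11225 + ((30/13 + 78/31) + 104)) = sqrt(11225 + (1944/403 + 104)) = sqrt(11225 + 43856/403) = sqrt(4567531/403) = sqrt(1840714993)/403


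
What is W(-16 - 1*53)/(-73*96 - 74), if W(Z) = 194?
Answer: -97/3541 ≈ -0.027393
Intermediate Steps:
W(-16 - 1*53)/(-73*96 - 74) = 194/(-73*96 - 74) = 194/(-7008 - 74) = 194/(-7082) = 194*(-1/7082) = -97/3541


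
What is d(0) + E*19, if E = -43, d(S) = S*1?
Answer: -817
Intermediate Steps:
d(S) = S
d(0) + E*19 = 0 - 43*19 = 0 - 817 = -817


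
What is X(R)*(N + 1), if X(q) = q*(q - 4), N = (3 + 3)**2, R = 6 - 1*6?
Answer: 0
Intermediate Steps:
R = 0 (R = 6 - 6 = 0)
N = 36 (N = 6**2 = 36)
X(q) = q*(-4 + q)
X(R)*(N + 1) = (0*(-4 + 0))*(36 + 1) = (0*(-4))*37 = 0*37 = 0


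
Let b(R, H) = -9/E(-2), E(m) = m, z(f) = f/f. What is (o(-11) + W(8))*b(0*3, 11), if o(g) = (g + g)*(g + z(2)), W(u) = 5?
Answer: 2025/2 ≈ 1012.5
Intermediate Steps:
z(f) = 1
b(R, H) = 9/2 (b(R, H) = -9/(-2) = -9*(-½) = 9/2)
o(g) = 2*g*(1 + g) (o(g) = (g + g)*(g + 1) = (2*g)*(1 + g) = 2*g*(1 + g))
(o(-11) + W(8))*b(0*3, 11) = (2*(-11)*(1 - 11) + 5)*(9/2) = (2*(-11)*(-10) + 5)*(9/2) = (220 + 5)*(9/2) = 225*(9/2) = 2025/2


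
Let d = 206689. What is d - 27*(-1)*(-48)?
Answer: 205393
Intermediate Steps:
d - 27*(-1)*(-48) = 206689 - 27*(-1)*(-48) = 206689 + 27*(-48) = 206689 - 1296 = 205393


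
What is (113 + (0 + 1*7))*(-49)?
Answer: -5880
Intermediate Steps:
(113 + (0 + 1*7))*(-49) = (113 + (0 + 7))*(-49) = (113 + 7)*(-49) = 120*(-49) = -5880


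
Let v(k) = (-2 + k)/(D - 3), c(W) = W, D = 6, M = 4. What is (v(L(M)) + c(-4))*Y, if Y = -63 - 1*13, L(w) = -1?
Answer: 380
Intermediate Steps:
v(k) = -⅔ + k/3 (v(k) = (-2 + k)/(6 - 3) = (-2 + k)/3 = (-2 + k)*(⅓) = -⅔ + k/3)
Y = -76 (Y = -63 - 13 = -76)
(v(L(M)) + c(-4))*Y = ((-⅔ + (⅓)*(-1)) - 4)*(-76) = ((-⅔ - ⅓) - 4)*(-76) = (-1 - 4)*(-76) = -5*(-76) = 380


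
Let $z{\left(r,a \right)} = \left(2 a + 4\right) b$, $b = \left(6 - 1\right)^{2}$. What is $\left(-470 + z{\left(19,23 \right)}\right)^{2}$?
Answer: $608400$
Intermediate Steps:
$b = 25$ ($b = \left(6 - 1\right)^{2} = 5^{2} = 25$)
$z{\left(r,a \right)} = 100 + 50 a$ ($z{\left(r,a \right)} = \left(2 a + 4\right) 25 = \left(4 + 2 a\right) 25 = 100 + 50 a$)
$\left(-470 + z{\left(19,23 \right)}\right)^{2} = \left(-470 + \left(100 + 50 \cdot 23\right)\right)^{2} = \left(-470 + \left(100 + 1150\right)\right)^{2} = \left(-470 + 1250\right)^{2} = 780^{2} = 608400$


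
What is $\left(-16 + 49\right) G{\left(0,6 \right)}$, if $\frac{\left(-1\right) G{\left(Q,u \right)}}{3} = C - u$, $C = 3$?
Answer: $297$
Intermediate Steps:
$G{\left(Q,u \right)} = -9 + 3 u$ ($G{\left(Q,u \right)} = - 3 \left(3 - u\right) = -9 + 3 u$)
$\left(-16 + 49\right) G{\left(0,6 \right)} = \left(-16 + 49\right) \left(-9 + 3 \cdot 6\right) = 33 \left(-9 + 18\right) = 33 \cdot 9 = 297$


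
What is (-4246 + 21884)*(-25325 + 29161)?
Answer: 67659368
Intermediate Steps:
(-4246 + 21884)*(-25325 + 29161) = 17638*3836 = 67659368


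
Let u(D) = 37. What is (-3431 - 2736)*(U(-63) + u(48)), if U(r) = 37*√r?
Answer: -228179 - 684537*I*√7 ≈ -2.2818e+5 - 1.8111e+6*I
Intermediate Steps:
(-3431 - 2736)*(U(-63) + u(48)) = (-3431 - 2736)*(37*√(-63) + 37) = -6167*(37*(3*I*√7) + 37) = -6167*(111*I*√7 + 37) = -6167*(37 + 111*I*√7) = -228179 - 684537*I*√7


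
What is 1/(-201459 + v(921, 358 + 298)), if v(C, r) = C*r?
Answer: 1/402717 ≈ 2.4831e-6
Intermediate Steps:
1/(-201459 + v(921, 358 + 298)) = 1/(-201459 + 921*(358 + 298)) = 1/(-201459 + 921*656) = 1/(-201459 + 604176) = 1/402717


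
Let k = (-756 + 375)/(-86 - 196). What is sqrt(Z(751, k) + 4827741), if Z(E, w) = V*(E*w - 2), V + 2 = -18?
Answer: sqrt(10619741039)/47 ≈ 2192.6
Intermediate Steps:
V = -20 (V = -2 - 18 = -20)
k = 127/94 (k = -381/(-282) = -381*(-1/282) = 127/94 ≈ 1.3511)
Z(E, w) = 40 - 20*E*w (Z(E, w) = -20*(E*w - 2) = -20*(-2 + E*w) = 40 - 20*E*w)
sqrt(Z(751, k) + 4827741) = sqrt((40 - 20*751*127/94) + 4827741) = sqrt((40 - 953770/47) + 4827741) = sqrt(-951890/47 + 4827741) = sqrt(225951937/47) = sqrt(10619741039)/47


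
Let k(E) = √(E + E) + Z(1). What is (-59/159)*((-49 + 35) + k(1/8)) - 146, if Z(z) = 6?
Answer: -15181/106 ≈ -143.22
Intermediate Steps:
k(E) = 6 + √2*√E (k(E) = √(E + E) + 6 = √(2*E) + 6 = √2*√E + 6 = 6 + √2*√E)
(-59/159)*((-49 + 35) + k(1/8)) - 146 = (-59/159)*((-49 + 35) + (6 + √2*√(1/8))) - 146 = (-59*1/159)*(-14 + (6 + √2*√(⅛))) - 146 = -59*(-14 + (6 + √2*(√2/4)))/159 - 146 = -59*(-14 + (6 + ½))/159 - 146 = -59*(-14 + 13/2)/159 - 146 = -59/159*(-15/2) - 146 = 295/106 - 146 = -15181/106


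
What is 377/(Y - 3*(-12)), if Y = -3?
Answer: 377/33 ≈ 11.424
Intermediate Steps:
377/(Y - 3*(-12)) = 377/(-3 - 3*(-12)) = 377/(-3 + 36) = 377/33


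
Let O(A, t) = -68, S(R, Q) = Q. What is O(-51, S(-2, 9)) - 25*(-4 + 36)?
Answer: -868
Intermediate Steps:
O(-51, S(-2, 9)) - 25*(-4 + 36) = -68 - 25*(-4 + 36) = -68 - 25*32 = -68 - 800 = -868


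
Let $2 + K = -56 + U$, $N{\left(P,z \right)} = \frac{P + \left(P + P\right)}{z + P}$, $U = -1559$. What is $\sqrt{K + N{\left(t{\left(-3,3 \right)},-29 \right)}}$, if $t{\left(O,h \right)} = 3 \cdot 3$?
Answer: $\frac{i \sqrt{161835}}{10} \approx 40.229 i$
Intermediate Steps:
$t{\left(O,h \right)} = 9$
$N{\left(P,z \right)} = \frac{3 P}{P + z}$ ($N{\left(P,z \right)} = \frac{P + 2 P}{P + z} = \frac{3 P}{P + z}$)
$K = -1617$ ($K = -2 - 1615 = -1617$)
$\sqrt{K + N{\left(t{\left(-3,3 \right)},-29 \right)}} = \sqrt{-1617 + 3 \cdot 9 \frac{1}{9 - 29}} = \sqrt{-1617 + 3 \cdot 9 \frac{1}{-20}} = \sqrt{-1617 + 3 \cdot 9 \left(- \frac{1}{20}\right)} = \sqrt{-1617 - \frac{27}{20}} = \sqrt{- \frac{32367}{20}} = \frac{i \sqrt{161835}}{10}$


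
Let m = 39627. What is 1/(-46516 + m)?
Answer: -1/6889 ≈ -0.00014516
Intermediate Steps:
1/(-46516 + m) = 1/(-46516 + 39627) = 1/(-6889) = -1/6889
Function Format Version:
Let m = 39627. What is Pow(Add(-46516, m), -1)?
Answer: Rational(-1, 6889) ≈ -0.00014516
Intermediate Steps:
Pow(Add(-46516, m), -1) = Pow(Add(-46516, 39627), -1) = Pow(-6889, -1) = Rational(-1, 6889)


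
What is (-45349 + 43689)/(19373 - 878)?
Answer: -332/3699 ≈ -0.089754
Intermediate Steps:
(-45349 + 43689)/(19373 - 878) = -1660/18495 = -1660*1/18495 = -332/3699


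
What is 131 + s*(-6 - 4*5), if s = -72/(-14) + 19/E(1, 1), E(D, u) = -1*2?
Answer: 1710/7 ≈ 244.29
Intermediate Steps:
E(D, u) = -2
s = -61/14 (s = -72/(-14) + 19/(-2) = -72*(-1/14) + 19*(-½) = 36/7 - 19/2 = -61/14 ≈ -4.3571)
131 + s*(-6 - 4*5) = 131 - 61*(-6 - 4*5)/14 = 131 - 61*(-6 - 20)/14 = 131 - 61/14*(-26) = 131 + 793/7 = 1710/7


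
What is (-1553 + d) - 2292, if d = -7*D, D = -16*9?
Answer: -2837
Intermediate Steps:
D = -144
d = 1008 (d = -7*(-144) = 1008)
(-1553 + d) - 2292 = (-1553 + 1008) - 2292 = -545 - 2292 = -2837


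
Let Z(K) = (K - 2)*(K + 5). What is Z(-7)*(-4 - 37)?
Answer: -738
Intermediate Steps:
Z(K) = (-2 + K)*(5 + K)
Z(-7)*(-4 - 37) = (-10 + (-7)² + 3*(-7))*(-4 - 37) = (-10 + 49 - 21)*(-41) = 18*(-41) = -738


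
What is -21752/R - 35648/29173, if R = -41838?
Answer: -428434964/610269987 ≈ -0.70204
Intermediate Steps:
-21752/R - 35648/29173 = -21752/(-41838) - 35648/29173 = -21752*(-1/41838) - 35648*1/29173 = 10876/20919 - 35648/29173 = -428434964/610269987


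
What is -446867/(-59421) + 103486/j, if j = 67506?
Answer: 6052574218/668545671 ≈ 9.0533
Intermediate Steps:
-446867/(-59421) + 103486/j = -446867/(-59421) + 103486/67506 = -446867*(-1/59421) + 103486*(1/67506) = 446867/59421 + 51743/33753 = 6052574218/668545671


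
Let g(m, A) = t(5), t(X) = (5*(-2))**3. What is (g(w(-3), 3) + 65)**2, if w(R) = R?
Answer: 874225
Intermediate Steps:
t(X) = -1000 (t(X) = (-10)**3 = -1000)
g(m, A) = -1000
(g(w(-3), 3) + 65)**2 = (-1000 + 65)**2 = (-935)**2 = 874225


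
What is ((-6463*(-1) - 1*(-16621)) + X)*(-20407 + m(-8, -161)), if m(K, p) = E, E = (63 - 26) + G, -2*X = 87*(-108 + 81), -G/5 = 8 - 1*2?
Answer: -494873400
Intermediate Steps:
G = -30 (G = -5*(8 - 1*2) = -5*(8 - 2) = -5*6 = -30)
X = 2349/2 (X = -87*(-108 + 81)/2 = -87*(-27)/2 = -½*(-2349) = 2349/2 ≈ 1174.5)
E = 7 (E = (63 - 26) - 30 = 37 - 30 = 7)
m(K, p) = 7
((-6463*(-1) - 1*(-16621)) + X)*(-20407 + m(-8, -161)) = ((-6463*(-1) - 1*(-16621)) + 2349/2)*(-20407 + 7) = ((6463 + 16621) + 2349/2)*(-20400) = (23084 + 2349/2)*(-20400) = (48517/2)*(-20400) = -494873400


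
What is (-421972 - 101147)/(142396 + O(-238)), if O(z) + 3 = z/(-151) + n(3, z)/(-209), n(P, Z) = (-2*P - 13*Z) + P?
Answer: -500276137/136162536 ≈ -3.6741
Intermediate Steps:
n(P, Z) = -P - 13*Z (n(P, Z) = (-13*Z - 2*P) + P = -P - 13*Z)
O(z) = -624/209 + 1754*z/31559 (O(z) = -3 + (z/(-151) + (-1*3 - 13*z)/(-209)) = -3 + (z*(-1/151) + (-3 - 13*z)*(-1/209)) = -3 + (-z/151 + (3/209 + 13*z/209)) = -3 + (3/209 + 1754*z/31559) = -624/209 + 1754*z/31559)
(-421972 - 101147)/(142396 + O(-238)) = (-421972 - 101147)/(142396 + (-624/209 + (1754/31559)*(-238))) = -523119/(142396 + (-624/209 - 417452/31559)) = -523119/(142396 - 46516/2869) = -523119/408487608/2869 = -523119*2869/408487608 = -500276137/136162536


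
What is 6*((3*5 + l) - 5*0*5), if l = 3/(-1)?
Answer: 72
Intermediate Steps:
l = -3 (l = 3*(-1) = -3)
6*((3*5 + l) - 5*0*5) = 6*((3*5 - 3) - 5*0*5) = 6*((15 - 3) + 0*5) = 6*(12 + 0) = 6*12 = 72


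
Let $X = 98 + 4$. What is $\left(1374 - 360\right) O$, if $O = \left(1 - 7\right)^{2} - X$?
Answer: $-66924$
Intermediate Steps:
$X = 102$
$O = -66$ ($O = \left(1 - 7\right)^{2} - 102 = \left(-6\right)^{2} - 102 = 36 - 102 = -66$)
$\left(1374 - 360\right) O = \left(1374 - 360\right) \left(-66\right) = 1014 \left(-66\right) = -66924$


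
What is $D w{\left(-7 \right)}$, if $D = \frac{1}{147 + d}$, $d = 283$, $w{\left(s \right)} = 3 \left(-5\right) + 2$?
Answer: $- \frac{13}{430} \approx -0.030233$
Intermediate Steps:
$w{\left(s \right)} = -13$ ($w{\left(s \right)} = -15 + 2 = -13$)
$D = \frac{1}{430}$ ($D = \frac{1}{147 + 283} = \frac{1}{430} \approx 0.0023256$)
$D w{\left(-7 \right)} = \frac{1}{430} \left(-13\right) = - \frac{13}{430}$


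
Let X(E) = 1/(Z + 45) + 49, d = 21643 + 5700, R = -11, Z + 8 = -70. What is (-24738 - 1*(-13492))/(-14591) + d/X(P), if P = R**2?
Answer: 13183910065/23579056 ≈ 559.14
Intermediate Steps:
Z = -78 (Z = -8 - 70 = -78)
d = 27343
P = 121 (P = (-11)**2 = 121)
X(E) = 1616/33 (X(E) = 1/(-78 + 45) + 49 = 1/(-33) + 49 = -1/33 + 49 = 1616/33)
(-24738 - 1*(-13492))/(-14591) + d/X(P) = (-24738 - 1*(-13492))/(-14591) + 27343/(1616/33) = (-24738 + 13492)*(-1/14591) + 27343*(33/1616) = -11246*(-1/14591) + 902319/1616 = 11246/14591 + 902319/1616 = 13183910065/23579056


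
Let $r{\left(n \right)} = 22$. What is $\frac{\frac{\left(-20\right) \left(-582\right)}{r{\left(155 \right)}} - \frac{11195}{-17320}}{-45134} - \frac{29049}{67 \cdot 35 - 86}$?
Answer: $- \frac{16667886605365}{1294998809808} \approx -12.871$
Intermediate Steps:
$\frac{\frac{\left(-20\right) \left(-582\right)}{r{\left(155 \right)}} - \frac{11195}{-17320}}{-45134} - \frac{29049}{67 \cdot 35 - 86} = \frac{\frac{\left(-20\right) \left(-582\right)}{22} - \frac{11195}{-17320}}{-45134} - \frac{29049}{67 \cdot 35 - 86} = \left(11640 \cdot \frac{1}{22} - - \frac{2239}{3464}\right) \left(- \frac{1}{45134}\right) - \frac{29049}{2345 - 86} = \left(\frac{5820}{11} + \frac{2239}{3464}\right) \left(- \frac{1}{45134}\right) - \frac{29049}{2259} = \frac{20185109}{38104} \left(- \frac{1}{45134}\right) - \frac{9683}{753} = - \frac{20185109}{1719785936} - \frac{9683}{753} = - \frac{16667886605365}{1294998809808}$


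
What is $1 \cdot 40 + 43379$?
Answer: $43419$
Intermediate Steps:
$1 \cdot 40 + 43379 = 40 + 43379 = 43419$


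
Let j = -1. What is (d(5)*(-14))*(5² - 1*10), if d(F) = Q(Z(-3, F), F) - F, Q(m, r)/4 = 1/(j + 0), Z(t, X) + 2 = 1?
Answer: 1890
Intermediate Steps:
Z(t, X) = -1 (Z(t, X) = -2 + 1 = -1)
Q(m, r) = -4 (Q(m, r) = 4/(-1 + 0) = 4/(-1) = 4*(-1) = -4)
d(F) = -4 - F
(d(5)*(-14))*(5² - 1*10) = ((-4 - 1*5)*(-14))*(5² - 1*10) = ((-4 - 5)*(-14))*(25 - 10) = -9*(-14)*15 = 126*15 = 1890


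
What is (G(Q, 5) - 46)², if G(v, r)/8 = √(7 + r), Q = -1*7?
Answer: 2884 - 1472*√3 ≈ 334.42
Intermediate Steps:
Q = -7
G(v, r) = 8*√(7 + r)
(G(Q, 5) - 46)² = (8*√(7 + 5) - 46)² = (8*√12 - 46)² = (8*(2*√3) - 46)² = (16*√3 - 46)² = (-46 + 16*√3)²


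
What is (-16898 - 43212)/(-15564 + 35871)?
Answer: -60110/20307 ≈ -2.9601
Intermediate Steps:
(-16898 - 43212)/(-15564 + 35871) = -60110/20307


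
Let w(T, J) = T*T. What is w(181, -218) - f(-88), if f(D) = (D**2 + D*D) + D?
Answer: 17361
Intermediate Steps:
w(T, J) = T**2
f(D) = D + 2*D**2 (f(D) = (D**2 + D**2) + D = 2*D**2 + D = D + 2*D**2)
w(181, -218) - f(-88) = 181**2 - (-88)*(1 + 2*(-88)) = 32761 - (-88)*(1 - 176) = 32761 - (-88)*(-175) = 32761 - 1*15400 = 32761 - 15400 = 17361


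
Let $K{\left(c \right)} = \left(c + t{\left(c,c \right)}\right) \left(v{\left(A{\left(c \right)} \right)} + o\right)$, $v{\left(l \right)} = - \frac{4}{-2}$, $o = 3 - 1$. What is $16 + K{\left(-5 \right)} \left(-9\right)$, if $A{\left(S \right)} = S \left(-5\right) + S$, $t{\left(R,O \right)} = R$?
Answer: $376$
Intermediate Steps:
$A{\left(S \right)} = - 4 S$ ($A{\left(S \right)} = - 5 S + S = - 4 S$)
$o = 2$ ($o = 3 - 1 = 2$)
$v{\left(l \right)} = 2$ ($v{\left(l \right)} = \left(-4\right) \left(- \frac{1}{2}\right) = 2$)
$K{\left(c \right)} = 8 c$ ($K{\left(c \right)} = \left(c + c\right) \left(2 + 2\right) = 2 c 4 = 8 c$)
$16 + K{\left(-5 \right)} \left(-9\right) = 16 + 8 \left(-5\right) \left(-9\right) = 16 - -360 = 16 + 360 = 376$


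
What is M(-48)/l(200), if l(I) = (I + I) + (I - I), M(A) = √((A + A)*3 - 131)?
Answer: I*√419/400 ≈ 0.051174*I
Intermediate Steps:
M(A) = √(-131 + 6*A) (M(A) = √((2*A)*3 - 131) = √(6*A - 131) = √(-131 + 6*A))
l(I) = 2*I (l(I) = 2*I + 0 = 2*I)
M(-48)/l(200) = √(-131 + 6*(-48))/((2*200)) = √(-131 - 288)/400 = √(-419)*(1/400) = (I*√419)*(1/400) = I*√419/400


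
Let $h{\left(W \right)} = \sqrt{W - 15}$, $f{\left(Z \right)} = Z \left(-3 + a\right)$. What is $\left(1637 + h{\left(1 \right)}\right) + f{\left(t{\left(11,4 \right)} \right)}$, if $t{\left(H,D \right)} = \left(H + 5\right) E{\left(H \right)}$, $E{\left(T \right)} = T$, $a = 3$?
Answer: $1637 + i \sqrt{14} \approx 1637.0 + 3.7417 i$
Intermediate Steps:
$t{\left(H,D \right)} = H \left(5 + H\right)$ ($t{\left(H,D \right)} = \left(H + 5\right) H = \left(5 + H\right) H = H \left(5 + H\right)$)
$f{\left(Z \right)} = 0$ ($f{\left(Z \right)} = Z \left(-3 + 3\right) = Z 0 = 0$)
$h{\left(W \right)} = \sqrt{-15 + W}$
$\left(1637 + h{\left(1 \right)}\right) + f{\left(t{\left(11,4 \right)} \right)} = \left(1637 + \sqrt{-15 + 1}\right) + 0 = \left(1637 + \sqrt{-14}\right) + 0 = \left(1637 + i \sqrt{14}\right) + 0 = 1637 + i \sqrt{14}$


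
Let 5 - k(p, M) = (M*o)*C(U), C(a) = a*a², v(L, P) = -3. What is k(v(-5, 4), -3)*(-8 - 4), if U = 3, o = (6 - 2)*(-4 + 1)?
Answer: 11604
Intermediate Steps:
o = -12 (o = 4*(-3) = -12)
C(a) = a³
k(p, M) = 5 + 324*M (k(p, M) = 5 - M*(-12)*3³ = 5 - (-12*M)*27 = 5 - (-324)*M = 5 + 324*M)
k(v(-5, 4), -3)*(-8 - 4) = (5 + 324*(-3))*(-8 - 4) = (5 - 972)*(-12) = -967*(-12) = 11604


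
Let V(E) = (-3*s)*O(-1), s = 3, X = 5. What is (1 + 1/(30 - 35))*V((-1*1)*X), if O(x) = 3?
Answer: -108/5 ≈ -21.600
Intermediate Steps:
V(E) = -27 (V(E) = -3*3*3 = -9*3 = -27)
(1 + 1/(30 - 35))*V((-1*1)*X) = (1 + 1/(30 - 35))*(-27) = (1 + 1/(-5))*(-27) = (1 - 1/5)*(-27) = (4/5)*(-27) = -108/5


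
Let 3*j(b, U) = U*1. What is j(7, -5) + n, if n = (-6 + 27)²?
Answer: 1318/3 ≈ 439.33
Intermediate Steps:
j(b, U) = U/3 (j(b, U) = (U*1)/3 = U/3)
n = 441 (n = 21² = 441)
j(7, -5) + n = (⅓)*(-5) + 441 = -5/3 + 441 = 1318/3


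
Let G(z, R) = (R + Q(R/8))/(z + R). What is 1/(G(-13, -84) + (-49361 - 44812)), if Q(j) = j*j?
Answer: -388/36539229 ≈ -1.0619e-5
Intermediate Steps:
Q(j) = j²
G(z, R) = (R + R²/64)/(R + z) (G(z, R) = (R + (R/8)²)/(z + R) = (R + (R*(⅛))²)/(R + z) = (R + (R/8)²)/(R + z) = (R + R²/64)/(R + z))
1/(G(-13, -84) + (-49361 - 44812)) = 1/((1/64)*(-84)*(64 - 84)/(-84 - 13) + (-49361 - 44812)) = 1/((1/64)*(-84)*(-20)/(-97) - 94173) = 1/((1/64)*(-84)*(-1/97)*(-20) - 94173) = 1/(-105/388 - 94173) = 1/(-36539229/388) = -388/36539229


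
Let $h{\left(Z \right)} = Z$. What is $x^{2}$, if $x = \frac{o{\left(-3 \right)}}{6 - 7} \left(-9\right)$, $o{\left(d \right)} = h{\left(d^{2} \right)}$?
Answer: $6561$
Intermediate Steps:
$o{\left(d \right)} = d^{2}$
$x = 81$ ($x = \frac{\left(-3\right)^{2}}{6 - 7} \left(-9\right) = \frac{1}{-1} \cdot 9 \left(-9\right) = \left(-1\right) 9 \left(-9\right) = \left(-9\right) \left(-9\right) = 81$)
$x^{2} = 81^{2} = 6561$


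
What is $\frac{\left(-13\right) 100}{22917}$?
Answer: $- \frac{1300}{22917} \approx -0.056726$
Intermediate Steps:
$\frac{\left(-13\right) 100}{22917} = \left(-1300\right) \frac{1}{22917} = - \frac{1300}{22917}$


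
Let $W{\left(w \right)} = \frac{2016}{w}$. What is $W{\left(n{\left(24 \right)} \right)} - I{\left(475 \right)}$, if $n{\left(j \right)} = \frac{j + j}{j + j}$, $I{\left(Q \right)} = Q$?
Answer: $1541$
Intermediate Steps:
$n{\left(j \right)} = 1$ ($n{\left(j \right)} = \frac{2 j}{2 j} = 2 j \frac{1}{2 j} = 1$)
$W{\left(n{\left(24 \right)} \right)} - I{\left(475 \right)} = \frac{2016}{1} - 475 = 2016 \cdot 1 - 475 = 2016 - 475 = 1541$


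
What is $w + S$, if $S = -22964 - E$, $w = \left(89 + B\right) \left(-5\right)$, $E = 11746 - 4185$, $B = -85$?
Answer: $-30545$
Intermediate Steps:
$E = 7561$
$w = -20$ ($w = \left(89 - 85\right) \left(-5\right) = 4 \left(-5\right) = -20$)
$S = -30525$ ($S = -22964 - 7561 = -30525$)
$w + S = -20 - 30525 = -30545$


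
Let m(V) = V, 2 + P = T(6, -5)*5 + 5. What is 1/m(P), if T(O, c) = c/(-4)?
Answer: 4/37 ≈ 0.10811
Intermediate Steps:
T(O, c) = -c/4 (T(O, c) = c*(-¼) = -c/4)
P = 37/4 (P = -2 + (-¼*(-5)*5 + 5) = -2 + ((5/4)*5 + 5) = -2 + (25/4 + 5) = -2 + 45/4 = 37/4 ≈ 9.2500)
1/m(P) = 1/(37/4) = 4/37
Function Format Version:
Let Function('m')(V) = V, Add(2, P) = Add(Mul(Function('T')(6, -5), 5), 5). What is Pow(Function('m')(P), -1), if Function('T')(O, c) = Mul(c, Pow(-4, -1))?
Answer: Rational(4, 37) ≈ 0.10811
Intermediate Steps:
Function('T')(O, c) = Mul(Rational(-1, 4), c) (Function('T')(O, c) = Mul(c, Rational(-1, 4)) = Mul(Rational(-1, 4), c))
P = Rational(37, 4) (P = Add(-2, Add(Mul(Mul(Rational(-1, 4), -5), 5), 5)) = Add(-2, Add(Mul(Rational(5, 4), 5), 5)) = Add(-2, Add(Rational(25, 4), 5)) = Add(-2, Rational(45, 4)) = Rational(37, 4) ≈ 9.2500)
Pow(Function('m')(P), -1) = Pow(Rational(37, 4), -1) = Rational(4, 37)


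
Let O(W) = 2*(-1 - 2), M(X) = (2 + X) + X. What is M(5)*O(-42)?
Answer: -72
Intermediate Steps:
M(X) = 2 + 2*X
O(W) = -6 (O(W) = 2*(-3) = -6)
M(5)*O(-42) = (2 + 2*5)*(-6) = (2 + 10)*(-6) = 12*(-6) = -72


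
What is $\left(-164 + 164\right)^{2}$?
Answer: $0$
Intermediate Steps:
$\left(-164 + 164\right)^{2} = 0^{2} = 0$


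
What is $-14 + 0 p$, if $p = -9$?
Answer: $-14$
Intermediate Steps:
$-14 + 0 p = -14 + 0 \left(-9\right) = -14 + 0 = -14$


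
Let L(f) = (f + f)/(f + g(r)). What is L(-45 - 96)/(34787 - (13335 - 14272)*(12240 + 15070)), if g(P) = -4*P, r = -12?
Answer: 94/794351967 ≈ 1.1834e-7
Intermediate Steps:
L(f) = 2*f/(48 + f) (L(f) = (f + f)/(f - 4*(-12)) = (2*f)/(f + 48) = (2*f)/(48 + f) = 2*f/(48 + f))
L(-45 - 96)/(34787 - (13335 - 14272)*(12240 + 15070)) = (2*(-45 - 96)/(48 + (-45 - 96)))/(34787 - (13335 - 14272)*(12240 + 15070)) = (2*(-141)/(48 - 141))/(34787 - (-937)*27310) = (2*(-141)/(-93))/(34787 - 1*(-25589470)) = (2*(-141)*(-1/93))/(34787 + 25589470) = (94/31)/25624257 = (94/31)*(1/25624257) = 94/794351967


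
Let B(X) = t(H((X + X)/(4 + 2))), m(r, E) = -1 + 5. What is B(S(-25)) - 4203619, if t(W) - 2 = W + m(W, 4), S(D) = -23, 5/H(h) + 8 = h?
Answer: -197569826/47 ≈ -4.2036e+6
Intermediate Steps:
m(r, E) = 4
H(h) = 5/(-8 + h)
t(W) = 6 + W (t(W) = 2 + (W + 4) = 2 + (4 + W) = 6 + W)
B(X) = 6 + 5/(-8 + X/3) (B(X) = 6 + 5/(-8 + (X + X)/(4 + 2)) = 6 + 5/(-8 + (2*X)/6) = 6 + 5/(-8 + (2*X)*(⅙)) = 6 + 5/(-8 + X/3))
B(S(-25)) - 4203619 = 3*(-43 + 2*(-23))/(-24 - 23) - 4203619 = 3*(-43 - 46)/(-47) - 4203619 = 3*(-1/47)*(-89) - 4203619 = 267/47 - 4203619 = -197569826/47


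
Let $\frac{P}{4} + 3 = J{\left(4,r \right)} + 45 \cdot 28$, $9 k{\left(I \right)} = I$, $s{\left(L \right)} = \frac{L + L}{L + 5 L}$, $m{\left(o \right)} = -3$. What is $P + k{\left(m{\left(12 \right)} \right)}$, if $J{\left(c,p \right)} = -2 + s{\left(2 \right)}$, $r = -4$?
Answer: $5021$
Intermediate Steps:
$s{\left(L \right)} = \frac{1}{3}$ ($s{\left(L \right)} = \frac{2 L}{6 L} = 2 L \frac{1}{6 L} = \frac{1}{3}$)
$J{\left(c,p \right)} = - \frac{5}{3}$ ($J{\left(c,p \right)} = -2 + \frac{1}{3} = - \frac{5}{3}$)
$k{\left(I \right)} = \frac{I}{9}$
$P = \frac{15064}{3}$ ($P = -12 + 4 \left(- \frac{5}{3} + 45 \cdot 28\right) = -12 + 4 \left(- \frac{5}{3} + 1260\right) = -12 + 4 \cdot \frac{3775}{3} = -12 + \frac{15100}{3} = \frac{15064}{3} \approx 5021.3$)
$P + k{\left(m{\left(12 \right)} \right)} = \frac{15064}{3} + \frac{1}{9} \left(-3\right) = \frac{15064}{3} - \frac{1}{3} = 5021$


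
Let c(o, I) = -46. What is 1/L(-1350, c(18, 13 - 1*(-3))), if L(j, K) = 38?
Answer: 1/38 ≈ 0.026316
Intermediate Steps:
1/L(-1350, c(18, 13 - 1*(-3))) = 1/38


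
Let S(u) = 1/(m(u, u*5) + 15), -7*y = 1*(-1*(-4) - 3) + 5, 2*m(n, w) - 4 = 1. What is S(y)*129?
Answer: 258/35 ≈ 7.3714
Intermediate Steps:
m(n, w) = 5/2 (m(n, w) = 2 + (1/2)*1 = 2 + 1/2 = 5/2)
y = -6/7 (y = -(1*(-1*(-4) - 3) + 5)/7 = -(1*(4 - 3) + 5)/7 = -(1*1 + 5)/7 = -(1 + 5)/7 = -1/7*6 = -6/7 ≈ -0.85714)
S(u) = 2/35 (S(u) = 1/(5/2 + 15) = 1/(35/2) = 2/35)
S(y)*129 = (2/35)*129 = 258/35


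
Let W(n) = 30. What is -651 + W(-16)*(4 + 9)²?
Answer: 4419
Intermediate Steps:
-651 + W(-16)*(4 + 9)² = -651 + 30*(4 + 9)² = -651 + 30*13² = -651 + 30*169 = -651 + 5070 = 4419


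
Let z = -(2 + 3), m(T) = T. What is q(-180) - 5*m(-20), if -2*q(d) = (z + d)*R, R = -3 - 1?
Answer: -270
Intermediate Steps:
R = -4
z = -5 (z = -1*5 = -5)
q(d) = -10 + 2*d (q(d) = -(-5 + d)*(-4)/2 = -(20 - 4*d)/2 = -10 + 2*d)
q(-180) - 5*m(-20) = (-10 + 2*(-180)) - 5*(-20) = (-10 - 360) - 1*(-100) = -370 + 100 = -270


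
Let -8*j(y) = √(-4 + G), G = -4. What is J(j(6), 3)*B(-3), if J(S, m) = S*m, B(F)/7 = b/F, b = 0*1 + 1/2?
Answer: 7*I*√2/8 ≈ 1.2374*I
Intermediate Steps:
j(y) = -I*√2/4 (j(y) = -√(-4 - 4)/8 = -I*√2/4)
b = ½ (b = 0 + ½ = ½ ≈ 0.50000)
B(F) = 7/(2*F) (B(F) = 7*(1/(2*F)) = 7/(2*F))
J(j(6), 3)*B(-3) = (-I*√2/4*3)*((7/2)/(-3)) = (-3*I*√2/4)*((7/2)*(-⅓)) = -3*I*√2/4*(-7/6) = 7*I*√2/8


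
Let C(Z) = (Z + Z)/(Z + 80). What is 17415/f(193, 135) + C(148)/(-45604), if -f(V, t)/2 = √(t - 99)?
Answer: -3772419959/2599428 ≈ -1451.3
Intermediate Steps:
f(V, t) = -2*√(-99 + t) (f(V, t) = -2*√(t - 99) = -2*√(-99 + t))
C(Z) = 2*Z/(80 + Z) (C(Z) = (2*Z)/(80 + Z) = 2*Z/(80 + Z))
17415/f(193, 135) + C(148)/(-45604) = 17415/((-2*√(-99 + 135))) + (2*148/(80 + 148))/(-45604) = 17415/((-2*√36)) + (2*148/228)*(-1/45604) = 17415/((-2*6)) + (2*148*(1/228))*(-1/45604) = 17415/(-12) + (74/57)*(-1/45604) = 17415*(-1/12) - 37/1299714 = -5805/4 - 37/1299714 = -3772419959/2599428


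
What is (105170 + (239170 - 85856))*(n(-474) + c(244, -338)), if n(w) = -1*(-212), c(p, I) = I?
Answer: -32568984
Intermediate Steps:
n(w) = 212
(105170 + (239170 - 85856))*(n(-474) + c(244, -338)) = (105170 + (239170 - 85856))*(212 - 338) = (105170 + 153314)*(-126) = 258484*(-126) = -32568984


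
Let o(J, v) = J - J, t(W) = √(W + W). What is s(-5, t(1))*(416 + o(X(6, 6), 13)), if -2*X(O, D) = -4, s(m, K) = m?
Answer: -2080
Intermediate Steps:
t(W) = √2*√W (t(W) = √(2*W) = √2*√W)
X(O, D) = 2 (X(O, D) = -½*(-4) = 2)
o(J, v) = 0
s(-5, t(1))*(416 + o(X(6, 6), 13)) = -5*(416 + 0) = -5*416 = -2080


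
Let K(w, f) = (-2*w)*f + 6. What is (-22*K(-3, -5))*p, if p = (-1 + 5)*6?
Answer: 12672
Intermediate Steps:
K(w, f) = 6 - 2*f*w (K(w, f) = -2*f*w + 6 = 6 - 2*f*w)
p = 24 (p = 4*6 = 24)
(-22*K(-3, -5))*p = -22*(6 - 2*(-5)*(-3))*24 = -22*(6 - 30)*24 = -22*(-24)*24 = 528*24 = 12672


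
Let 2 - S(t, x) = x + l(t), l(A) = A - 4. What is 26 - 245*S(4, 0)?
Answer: -464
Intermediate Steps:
l(A) = -4 + A
S(t, x) = 6 - t - x (S(t, x) = 2 - (x + (-4 + t)) = 2 - (-4 + t + x) = 2 + (4 - t - x) = 6 - t - x)
26 - 245*S(4, 0) = 26 - 245*(6 - 1*4 - 1*0) = 26 - 245*(6 - 4 + 0) = 26 - 245*2 = 26 - 490 = -464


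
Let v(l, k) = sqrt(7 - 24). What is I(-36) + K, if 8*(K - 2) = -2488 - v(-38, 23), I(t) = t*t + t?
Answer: 951 - I*sqrt(17)/8 ≈ 951.0 - 0.51539*I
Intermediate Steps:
v(l, k) = I*sqrt(17) (v(l, k) = sqrt(-17) = I*sqrt(17))
I(t) = t + t**2 (I(t) = t**2 + t = t + t**2)
K = -309 - I*sqrt(17)/8 (K = 2 + (-2488 - I*sqrt(17))/8 = 2 + (-311 - I*sqrt(17)/8) = -309 - I*sqrt(17)/8 ≈ -309.0 - 0.51539*I)
I(-36) + K = -36*(1 - 36) + (-309 - I*sqrt(17)/8) = -36*(-35) + (-309 - I*sqrt(17)/8) = 1260 + (-309 - I*sqrt(17)/8) = 951 - I*sqrt(17)/8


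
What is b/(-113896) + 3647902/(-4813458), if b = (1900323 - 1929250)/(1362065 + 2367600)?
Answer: -774803234386393057/1022363857936248360 ≈ -0.75785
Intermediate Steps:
b = -28927/3729665 ≈ -0.0077559
b/(-113896) + 3647902/(-4813458) = -28927/3729665/(-113896) + 3647902/(-4813458) = -28927/3729665*(-1/113896) + 3647902*(-1/4813458) = 28927/424793924840 - 1823951/2406729 = -774803234386393057/1022363857936248360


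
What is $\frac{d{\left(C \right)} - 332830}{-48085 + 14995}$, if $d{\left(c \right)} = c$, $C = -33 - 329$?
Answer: $\frac{55532}{5515} \approx 10.069$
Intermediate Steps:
$C = -362$
$\frac{d{\left(C \right)} - 332830}{-48085 + 14995} = \frac{-362 - 332830}{-48085 + 14995} = - \frac{333192}{-33090} = \left(-333192\right) \left(- \frac{1}{33090}\right) = \frac{55532}{5515}$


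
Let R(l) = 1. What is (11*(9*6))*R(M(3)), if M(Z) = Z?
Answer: 594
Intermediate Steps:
(11*(9*6))*R(M(3)) = (11*(9*6))*1 = (11*54)*1 = 594*1 = 594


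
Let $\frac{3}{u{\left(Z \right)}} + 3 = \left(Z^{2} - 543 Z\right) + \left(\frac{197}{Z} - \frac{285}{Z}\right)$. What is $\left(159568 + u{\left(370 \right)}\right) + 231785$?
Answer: $\frac{1544859314314}{3947483} \approx 3.9135 \cdot 10^{5}$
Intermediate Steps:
$u{\left(Z \right)} = \frac{3}{-3 + Z^{2} - 543 Z - \frac{88}{Z}}$ ($u{\left(Z \right)} = \frac{3}{-3 + \left(\left(Z^{2} - 543 Z\right) + \left(\frac{197}{Z} - \frac{285}{Z}\right)\right)} = \frac{3}{-3 - \left(- Z^{2} + \frac{88}{Z} + 543 Z\right)} = \frac{3}{-3 + Z^{2} - 543 Z - \frac{88}{Z}}$)
$\left(159568 + u{\left(370 \right)}\right) + 231785 = \left(159568 + 3 \cdot 370 \frac{1}{-88 + 370^{3} - 543 \cdot 370^{2} - 1110}\right) + 231785 = \left(159568 + 3 \cdot 370 \frac{1}{-88 + 50653000 - 74336700 - 1110}\right) + 231785 = \left(159568 + 3 \cdot 370 \frac{1}{-23684898}\right) + 231785 = \left(159568 + 3 \cdot 370 \left(- \frac{1}{23684898}\right)\right) + 231785 = \left(159568 - \frac{185}{3947483}\right) + 231785 = \frac{629891967159}{3947483} + 231785 = \frac{1544859314314}{3947483}$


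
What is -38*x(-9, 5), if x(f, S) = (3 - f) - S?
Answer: -266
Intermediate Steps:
x(f, S) = 3 - S - f
-38*x(-9, 5) = -38*(3 - 1*5 - 1*(-9)) = -38*(3 - 5 + 9) = -38*7 = -266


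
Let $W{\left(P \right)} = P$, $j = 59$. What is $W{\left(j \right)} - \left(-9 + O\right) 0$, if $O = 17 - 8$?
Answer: $59$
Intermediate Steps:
$O = 9$
$W{\left(j \right)} - \left(-9 + O\right) 0 = 59 - \left(-9 + 9\right) 0 = 59 - 0 \cdot 0 = 59 - 0 = 59 + 0 = 59$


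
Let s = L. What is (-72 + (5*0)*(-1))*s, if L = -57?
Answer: 4104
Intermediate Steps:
s = -57
(-72 + (5*0)*(-1))*s = (-72 + (5*0)*(-1))*(-57) = (-72 + 0*(-1))*(-57) = (-72 + 0)*(-57) = -72*(-57) = 4104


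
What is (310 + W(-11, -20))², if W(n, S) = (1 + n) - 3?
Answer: 88209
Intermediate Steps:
W(n, S) = -2 + n
(310 + W(-11, -20))² = (310 + (-2 - 11))² = (310 - 13)² = 297² = 88209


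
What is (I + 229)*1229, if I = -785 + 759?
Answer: 249487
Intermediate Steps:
I = -26
(I + 229)*1229 = (-26 + 229)*1229 = 203*1229 = 249487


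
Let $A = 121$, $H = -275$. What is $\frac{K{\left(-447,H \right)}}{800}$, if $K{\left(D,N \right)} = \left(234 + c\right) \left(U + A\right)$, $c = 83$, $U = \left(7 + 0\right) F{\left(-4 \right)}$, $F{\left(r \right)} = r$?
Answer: $\frac{29481}{800} \approx 36.851$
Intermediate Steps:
$U = -28$ ($U = \left(7 + 0\right) \left(-4\right) = 7 \left(-4\right) = -28$)
$K{\left(D,N \right)} = 29481$ ($K{\left(D,N \right)} = \left(234 + 83\right) \left(-28 + 121\right) = 317 \cdot 93 = 29481$)
$\frac{K{\left(-447,H \right)}}{800} = \frac{29481}{800}$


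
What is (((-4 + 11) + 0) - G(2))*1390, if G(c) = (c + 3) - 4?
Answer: 8340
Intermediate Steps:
G(c) = -1 + c (G(c) = (3 + c) - 4 = -1 + c)
(((-4 + 11) + 0) - G(2))*1390 = (((-4 + 11) + 0) - (-1 + 2))*1390 = ((7 + 0) - 1*1)*1390 = (7 - 1)*1390 = 6*1390 = 8340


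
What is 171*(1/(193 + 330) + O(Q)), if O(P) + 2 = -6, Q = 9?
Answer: -715293/523 ≈ -1367.7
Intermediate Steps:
O(P) = -8 (O(P) = -2 - 6 = -8)
171*(1/(193 + 330) + O(Q)) = 171*(1/(193 + 330) - 8) = 171*(1/523 - 8) = 171*(-4183/523) = -715293/523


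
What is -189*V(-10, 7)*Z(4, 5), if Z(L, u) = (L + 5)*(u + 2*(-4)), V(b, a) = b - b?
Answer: 0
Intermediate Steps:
V(b, a) = 0
Z(L, u) = (-8 + u)*(5 + L) (Z(L, u) = (5 + L)*(u - 8) = (5 + L)*(-8 + u) = (-8 + u)*(5 + L))
-189*V(-10, 7)*Z(4, 5) = -0*(-40 - 8*4 + 5*5 + 4*5) = -0*(-40 - 32 + 25 + 20) = -0*(-27) = -189*0 = 0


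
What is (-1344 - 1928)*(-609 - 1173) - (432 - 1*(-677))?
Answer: 5829595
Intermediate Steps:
(-1344 - 1928)*(-609 - 1173) - (432 - 1*(-677)) = -3272*(-1782) - (432 + 677) = 5830704 - 1*1109 = 5830704 - 1109 = 5829595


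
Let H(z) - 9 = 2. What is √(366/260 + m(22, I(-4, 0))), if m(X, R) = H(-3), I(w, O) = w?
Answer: √209690/130 ≈ 3.5225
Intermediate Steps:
H(z) = 11 (H(z) = 9 + 2 = 11)
m(X, R) = 11
√(366/260 + m(22, I(-4, 0))) = √(366/260 + 11) = √(366*(1/260) + 11) = √(183/130 + 11) = √(1613/130) = √209690/130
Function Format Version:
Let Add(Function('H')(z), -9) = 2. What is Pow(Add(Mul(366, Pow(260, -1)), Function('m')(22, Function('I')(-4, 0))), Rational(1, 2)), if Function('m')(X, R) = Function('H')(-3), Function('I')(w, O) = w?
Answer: Mul(Rational(1, 130), Pow(209690, Rational(1, 2))) ≈ 3.5225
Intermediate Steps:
Function('H')(z) = 11 (Function('H')(z) = Add(9, 2) = 11)
Function('m')(X, R) = 11
Pow(Add(Mul(366, Pow(260, -1)), Function('m')(22, Function('I')(-4, 0))), Rational(1, 2)) = Pow(Add(Mul(366, Pow(260, -1)), 11), Rational(1, 2)) = Pow(Add(Mul(366, Rational(1, 260)), 11), Rational(1, 2)) = Pow(Add(Rational(183, 130), 11), Rational(1, 2)) = Pow(Rational(1613, 130), Rational(1, 2)) = Mul(Rational(1, 130), Pow(209690, Rational(1, 2)))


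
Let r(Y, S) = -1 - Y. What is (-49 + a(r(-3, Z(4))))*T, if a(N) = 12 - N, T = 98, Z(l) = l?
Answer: -3822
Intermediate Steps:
(-49 + a(r(-3, Z(4))))*T = (-49 + (12 - (-1 - 1*(-3))))*98 = (-49 + (12 - (-1 + 3)))*98 = (-49 + (12 - 1*2))*98 = (-49 + (12 - 2))*98 = (-49 + 10)*98 = -39*98 = -3822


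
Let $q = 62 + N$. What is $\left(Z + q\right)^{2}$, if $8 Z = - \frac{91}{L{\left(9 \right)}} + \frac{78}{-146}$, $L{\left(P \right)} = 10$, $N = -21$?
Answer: $\frac{54013013649}{34105600} \approx 1583.7$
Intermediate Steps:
$Z = - \frac{7033}{5840}$ ($Z = \frac{- \frac{91}{10} + \frac{78}{-146}}{8} = \frac{\left(-91\right) \frac{1}{10} + 78 \left(- \frac{1}{146}\right)}{8} = \frac{- \frac{91}{10} - \frac{39}{73}}{8} = \frac{1}{8} \left(- \frac{7033}{730}\right) = - \frac{7033}{5840} \approx -1.2043$)
$q = 41$ ($q = 62 - 21 = 41$)
$\left(Z + q\right)^{2} = \left(- \frac{7033}{5840} + 41\right)^{2} = \left(\frac{232407}{5840}\right)^{2} = \frac{54013013649}{34105600}$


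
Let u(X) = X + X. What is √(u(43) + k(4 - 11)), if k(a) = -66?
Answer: 2*√5 ≈ 4.4721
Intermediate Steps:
u(X) = 2*X
√(u(43) + k(4 - 11)) = √(2*43 - 66) = √(86 - 66) = √20 = 2*√5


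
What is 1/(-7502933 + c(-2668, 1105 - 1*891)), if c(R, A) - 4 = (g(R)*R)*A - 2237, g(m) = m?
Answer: 1/1515794770 ≈ 6.5972e-10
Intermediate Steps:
c(R, A) = -2233 + A*R² (c(R, A) = 4 + ((R*R)*A - 2237) = 4 + (R²*A - 2237) = 4 + (A*R² - 2237) = 4 + (-2237 + A*R²) = -2233 + A*R²)
1/(-7502933 + c(-2668, 1105 - 1*891)) = 1/(-7502933 + (-2233 + (1105 - 1*891)*(-2668)²)) = 1/(-7502933 + (-2233 + (1105 - 891)*7118224)) = 1/(-7502933 + (-2233 + 214*7118224)) = 1/(-7502933 + (-2233 + 1523299936)) = 1/(-7502933 + 1523297703) = 1/1515794770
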